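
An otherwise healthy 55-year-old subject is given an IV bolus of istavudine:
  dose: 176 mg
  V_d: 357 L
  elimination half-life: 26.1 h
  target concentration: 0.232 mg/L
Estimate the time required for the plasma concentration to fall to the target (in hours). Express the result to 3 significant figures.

28.4 h

C₀ = Dose / Vd = 176.0 / 357 = 0.4930 mg/L
k = ln2 / t½ = 0.693147 / 26.1 = 0.02656 h⁻¹
t = ln(C₀ / C) / k = ln(0.4930 / 0.232) / 0.02656
  = ln(2.125) / 0.02656 = 0.7538 / 0.02656 = 28.38 h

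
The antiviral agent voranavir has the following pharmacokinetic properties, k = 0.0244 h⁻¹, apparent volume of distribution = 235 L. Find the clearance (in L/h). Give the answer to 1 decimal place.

5.7 L/h

CL = k × Vd = 0.0244 × 235 = 5.734 L/h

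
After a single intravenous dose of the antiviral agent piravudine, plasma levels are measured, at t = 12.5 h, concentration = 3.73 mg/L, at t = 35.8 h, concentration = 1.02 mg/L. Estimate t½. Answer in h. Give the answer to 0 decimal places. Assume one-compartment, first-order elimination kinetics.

k = ln(C₁/C₂) / (t₂ − t₁) = ln(3.73/1.02) / (35.8 − 12.5)
  = 1.297 / 23.30 = 0.05567 h⁻¹
t½ = ln2 / k = 0.693147 / 0.05567 = 12.45 h

12 h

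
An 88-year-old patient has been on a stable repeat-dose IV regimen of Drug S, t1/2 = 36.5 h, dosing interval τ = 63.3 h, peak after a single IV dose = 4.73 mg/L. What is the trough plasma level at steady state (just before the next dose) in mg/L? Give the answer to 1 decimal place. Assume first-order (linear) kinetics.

k = ln2 / t½ = 0.693147 / 36.5 = 0.01899 h⁻¹
e^(−kτ) = e^(−0.01899 × 63.3) = 0.3006
Accumulation ratio R = 1 / (1 − e^(−kτ)) = 1 / (1 − 0.3006) = 1.430
Steady-state trough = C₀ × R × e^(−kτ) = 4.73 × 1.430 × 0.3006 = 2.033 mg/L

2.0 mg/L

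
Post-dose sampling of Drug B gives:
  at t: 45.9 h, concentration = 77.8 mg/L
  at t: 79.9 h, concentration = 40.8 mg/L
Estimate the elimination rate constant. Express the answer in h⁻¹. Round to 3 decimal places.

k = ln(C₁/C₂) / (t₂ − t₁) = ln(77.8/40.8) / (79.9 − 45.9)
  = 0.6455 / 34.00 = 0.01899 h⁻¹

0.019 h⁻¹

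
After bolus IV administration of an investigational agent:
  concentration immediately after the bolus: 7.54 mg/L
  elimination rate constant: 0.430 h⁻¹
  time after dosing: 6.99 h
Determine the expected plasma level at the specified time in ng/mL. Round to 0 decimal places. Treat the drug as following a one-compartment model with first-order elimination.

373 ng/mL

C = C₀ · e^(−k·t) = 7.540 × e^(−0.4300 × 6.99)
  = 7.540 × 0.04950 = 0.3732 mg/L
Convert: 0.3732 mg/L × 1000 = 373.2 ng/mL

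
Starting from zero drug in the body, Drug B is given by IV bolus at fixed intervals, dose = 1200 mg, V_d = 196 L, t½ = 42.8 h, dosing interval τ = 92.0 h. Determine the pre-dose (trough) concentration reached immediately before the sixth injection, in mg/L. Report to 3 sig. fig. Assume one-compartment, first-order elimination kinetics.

1.78 mg/L

C₀ per dose = Dose / Vd = 1200 / 196 = 6.122 mg/L
k = ln2 / t½ = 0.693147 / 42.8 = 0.01620 h⁻¹
Fraction remaining after one interval: r = e^(−kτ) = e^(−0.01620 × 92.0) = 0.2253
Before dose 6, 5 doses have been given (aged 1τ, 2τ, 3τ, 4τ, 5τ).
C_trough = C₀ × (r + r² + … + r^5) = C₀ × r(1−r^5)/(1−r)
        = 6.122 × 0.2253 × (1 − 0.0005805) / (1 − 0.2253) = 1.779 mg/L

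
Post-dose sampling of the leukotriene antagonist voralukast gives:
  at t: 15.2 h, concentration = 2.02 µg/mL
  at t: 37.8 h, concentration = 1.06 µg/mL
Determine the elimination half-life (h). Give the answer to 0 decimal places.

k = ln(C₁/C₂) / (t₂ − t₁) = ln(2.02/1.06) / (37.8 − 15.2)
  = 0.6448 / 22.60 = 0.02853 h⁻¹
t½ = ln2 / k = 0.693147 / 0.02853 = 24.30 h

24 h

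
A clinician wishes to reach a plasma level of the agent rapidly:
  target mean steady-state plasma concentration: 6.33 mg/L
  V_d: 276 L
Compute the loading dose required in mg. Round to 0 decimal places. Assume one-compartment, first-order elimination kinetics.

LD = Css × Vd = 6.33 × 276 = 1747 mg

1747 mg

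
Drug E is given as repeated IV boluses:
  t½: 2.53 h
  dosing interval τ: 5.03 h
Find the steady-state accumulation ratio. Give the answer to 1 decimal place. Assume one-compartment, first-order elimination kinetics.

1.3

k = ln2 / t½ = 0.693147 / 2.53 = 0.2740 h⁻¹
e^(−kτ) = e^(−0.2740 × 5.03) = 0.2520
Accumulation ratio R = 1 / (1 − e^(−kτ)) = 1 / (1 − 0.2520) = 1.337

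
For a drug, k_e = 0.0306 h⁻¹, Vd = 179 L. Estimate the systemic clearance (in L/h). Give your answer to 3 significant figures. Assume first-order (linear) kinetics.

CL = k × Vd = 0.0306 × 179 = 5.477 L/h

5.48 L/h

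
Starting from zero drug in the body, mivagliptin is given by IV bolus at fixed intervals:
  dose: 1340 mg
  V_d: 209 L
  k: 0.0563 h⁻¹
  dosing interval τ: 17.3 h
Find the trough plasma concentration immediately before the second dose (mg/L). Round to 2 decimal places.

C₀ per dose = Dose / Vd = 1340 / 209 = 6.411 mg/L
Fraction remaining after one interval: r = e^(−kτ) = e^(−0.05630 × 17.3) = 0.3776
Before dose 2, 1 dose has been given (aged 1τ).
C_trough = C₀ × r = 6.411 × 0.3776 = 2.421 mg/L

2.42 mg/L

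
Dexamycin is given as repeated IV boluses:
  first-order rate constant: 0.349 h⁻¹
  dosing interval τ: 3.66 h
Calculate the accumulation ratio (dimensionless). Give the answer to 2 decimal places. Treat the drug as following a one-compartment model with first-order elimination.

1.39

e^(−kτ) = e^(−0.3490 × 3.66) = 0.2788
Accumulation ratio R = 1 / (1 − e^(−kτ)) = 1 / (1 − 0.2788) = 1.387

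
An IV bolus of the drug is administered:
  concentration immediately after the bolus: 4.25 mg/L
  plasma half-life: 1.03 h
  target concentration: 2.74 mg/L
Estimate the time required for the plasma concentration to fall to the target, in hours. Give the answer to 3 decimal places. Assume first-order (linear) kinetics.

k = ln2 / t½ = 0.693147 / 1.03 = 0.6730 h⁻¹
t = ln(C₀ / C) / k = ln(4.250 / 2.74) / 0.6730
  = ln(1.551) / 0.6730 = 0.4389 / 0.6730 = 0.6522 h

0.652 h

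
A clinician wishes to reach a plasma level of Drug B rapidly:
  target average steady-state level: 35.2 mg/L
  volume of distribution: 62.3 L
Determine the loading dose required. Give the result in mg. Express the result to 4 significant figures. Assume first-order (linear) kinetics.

LD = Css × Vd = 35.2 × 62.3 = 2193 mg

2193 mg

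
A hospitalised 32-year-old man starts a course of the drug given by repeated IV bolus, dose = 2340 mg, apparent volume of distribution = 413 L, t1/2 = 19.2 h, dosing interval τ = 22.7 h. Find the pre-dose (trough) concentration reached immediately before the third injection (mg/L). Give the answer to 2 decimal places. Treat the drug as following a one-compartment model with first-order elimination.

3.60 mg/L

C₀ per dose = Dose / Vd = 2340 / 413 = 5.666 mg/L
k = ln2 / t½ = 0.693147 / 19.2 = 0.03610 h⁻¹
Fraction remaining after one interval: r = e^(−kτ) = e^(−0.03610 × 22.7) = 0.4407
Before dose 3, 2 doses have been given (aged 1τ, 2τ).
C_trough = C₀ × (r + r²) = 5.666 × (0.4407 + 0.1942) = 3.597 mg/L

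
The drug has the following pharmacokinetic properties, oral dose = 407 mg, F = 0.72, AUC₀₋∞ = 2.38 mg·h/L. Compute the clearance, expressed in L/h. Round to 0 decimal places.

CL = F·Dose / AUC = 0.72 × 407 / 2.38 = 123.1 L/h

123 L/h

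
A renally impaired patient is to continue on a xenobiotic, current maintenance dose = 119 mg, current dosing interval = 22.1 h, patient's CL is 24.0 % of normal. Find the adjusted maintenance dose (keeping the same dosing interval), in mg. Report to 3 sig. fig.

28.6 mg

To keep the same average steady-state level, dosing rate must scale with clearance.
CL ratio = 24.0 / 100 = 0.2400
New dose (same interval) = 119 × 0.2400 = 28.56 mg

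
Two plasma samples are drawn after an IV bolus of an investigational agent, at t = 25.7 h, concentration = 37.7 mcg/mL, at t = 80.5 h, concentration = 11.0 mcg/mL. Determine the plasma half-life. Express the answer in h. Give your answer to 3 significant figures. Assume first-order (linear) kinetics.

k = ln(C₁/C₂) / (t₂ − t₁) = ln(37.7/11.0) / (80.5 − 25.7)
  = 1.232 / 54.80 = 0.02248 h⁻¹
t½ = ln2 / k = 0.693147 / 0.02248 = 30.83 h

30.8 h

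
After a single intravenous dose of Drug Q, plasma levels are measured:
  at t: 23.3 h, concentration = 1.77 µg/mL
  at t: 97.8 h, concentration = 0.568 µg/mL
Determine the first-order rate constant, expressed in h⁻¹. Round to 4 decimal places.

k = ln(C₁/C₂) / (t₂ − t₁) = ln(1.77/0.568) / (97.8 − 23.3)
  = 1.137 / 74.50 = 0.01526 h⁻¹

0.0153 h⁻¹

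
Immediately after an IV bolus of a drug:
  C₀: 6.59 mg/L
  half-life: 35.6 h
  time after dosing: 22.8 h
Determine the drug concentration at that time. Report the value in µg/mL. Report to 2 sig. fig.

k = ln2 / t½ = 0.693147 / 35.6 = 0.01947 h⁻¹
C = C₀ · e^(−k·t) = 6.590 × e^(−0.01947 × 22.8)
  = 6.590 × 0.6415 = 4.227 mg/L
(4.227 mg/L = 4.227 µg/mL)

4.2 µg/mL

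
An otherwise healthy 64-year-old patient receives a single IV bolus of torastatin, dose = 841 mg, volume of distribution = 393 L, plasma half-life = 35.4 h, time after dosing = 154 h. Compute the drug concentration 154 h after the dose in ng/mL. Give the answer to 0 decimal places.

C₀ = Dose / Vd = 841.0 / 393 = 2.140 mg/L
k = ln2 / t½ = 0.693147 / 35.4 = 0.01958 h⁻¹
C = C₀ · e^(−k·t) = 2.140 × e^(−0.01958 × 154)
  = 2.140 × 0.04903 = 0.1049 mg/L
Convert: 0.1049 mg/L × 1000 = 104.9 ng/mL

105 ng/mL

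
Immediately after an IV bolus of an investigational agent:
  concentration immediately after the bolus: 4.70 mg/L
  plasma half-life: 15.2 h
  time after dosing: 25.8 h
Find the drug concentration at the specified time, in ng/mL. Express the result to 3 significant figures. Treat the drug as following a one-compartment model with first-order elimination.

k = ln2 / t½ = 0.693147 / 15.2 = 0.04560 h⁻¹
C = C₀ · e^(−k·t) = 4.700 × e^(−0.04560 × 25.8)
  = 4.700 × 0.3084 = 1.449 mg/L
Convert: 1.449 mg/L × 1000 = 1449 ng/mL

1450 ng/mL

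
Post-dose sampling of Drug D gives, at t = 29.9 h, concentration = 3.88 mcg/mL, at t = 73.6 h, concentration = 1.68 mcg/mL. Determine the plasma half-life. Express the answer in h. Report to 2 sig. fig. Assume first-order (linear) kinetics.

36 h

k = ln(C₁/C₂) / (t₂ − t₁) = ln(3.88/1.68) / (73.6 − 29.9)
  = 0.8370 / 43.70 = 0.01915 h⁻¹
t½ = ln2 / k = 0.693147 / 0.01915 = 36.20 h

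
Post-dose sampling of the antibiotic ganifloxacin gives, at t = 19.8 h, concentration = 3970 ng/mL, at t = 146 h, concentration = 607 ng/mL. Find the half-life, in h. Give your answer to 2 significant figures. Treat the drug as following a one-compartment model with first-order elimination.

k = ln(C₁/C₂) / (t₂ − t₁) = ln(3970/607) / (146 − 19.8)
  = 1.878 / 126.2 = 0.01488 h⁻¹
t½ = ln2 / k = 0.693147 / 0.01488 = 46.58 h

47 h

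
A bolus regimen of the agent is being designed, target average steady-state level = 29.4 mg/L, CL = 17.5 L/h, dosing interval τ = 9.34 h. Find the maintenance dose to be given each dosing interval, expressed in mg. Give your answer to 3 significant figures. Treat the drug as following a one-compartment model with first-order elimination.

At steady state, Dose/τ = Css × CL.
Dose = Css × CL × τ = 29.4 × 17.50 × 9.34 = 4805 mg

4810 mg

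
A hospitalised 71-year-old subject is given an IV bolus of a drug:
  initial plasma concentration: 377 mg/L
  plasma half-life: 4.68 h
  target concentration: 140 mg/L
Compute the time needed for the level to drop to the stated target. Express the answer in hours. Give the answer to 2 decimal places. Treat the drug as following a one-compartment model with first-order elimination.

6.69 h

k = ln2 / t½ = 0.693147 / 4.68 = 0.1481 h⁻¹
t = ln(C₀ / C) / k = ln(377.0 / 140) / 0.1481
  = ln(2.693) / 0.1481 = 0.9907 / 0.1481 = 6.689 h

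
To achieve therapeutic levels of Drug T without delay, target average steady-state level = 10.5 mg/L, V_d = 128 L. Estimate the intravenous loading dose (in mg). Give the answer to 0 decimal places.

1344 mg

LD = Css × Vd = 10.5 × 128 = 1344 mg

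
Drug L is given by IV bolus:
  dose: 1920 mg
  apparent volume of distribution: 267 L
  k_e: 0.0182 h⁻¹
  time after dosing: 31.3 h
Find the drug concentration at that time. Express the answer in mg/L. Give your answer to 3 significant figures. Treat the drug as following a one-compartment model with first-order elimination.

C₀ = Dose / Vd = 1920 / 267 = 7.191 mg/L
C = C₀ · e^(−k·t) = 7.191 × e^(−0.01820 × 31.3)
  = 7.191 × 0.5657 = 4.068 mg/L

4.07 mg/L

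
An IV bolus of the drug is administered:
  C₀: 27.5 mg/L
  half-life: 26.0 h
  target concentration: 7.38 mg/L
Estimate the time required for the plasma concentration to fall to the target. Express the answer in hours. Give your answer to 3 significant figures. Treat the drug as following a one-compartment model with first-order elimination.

49.3 h

k = ln2 / t½ = 0.693147 / 26.0 = 0.02666 h⁻¹
t = ln(C₀ / C) / k = ln(27.50 / 7.38) / 0.02666
  = ln(3.726) / 0.02666 = 1.315 / 0.02666 = 49.32 h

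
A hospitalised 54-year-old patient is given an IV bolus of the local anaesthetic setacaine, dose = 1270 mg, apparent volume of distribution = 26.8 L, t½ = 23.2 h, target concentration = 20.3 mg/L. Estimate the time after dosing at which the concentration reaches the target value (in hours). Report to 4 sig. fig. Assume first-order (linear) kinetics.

28.37 h

C₀ = Dose / Vd = 1270 / 26.8 = 47.39 mg/L
k = ln2 / t½ = 0.693147 / 23.2 = 0.02988 h⁻¹
t = ln(C₀ / C) / k = ln(47.39 / 20.3) / 0.02988
  = ln(2.334) / 0.02988 = 0.8476 / 0.02988 = 28.37 h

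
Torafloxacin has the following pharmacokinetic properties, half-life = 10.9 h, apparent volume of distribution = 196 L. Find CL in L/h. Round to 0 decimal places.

k = ln2 / t½ = 0.693147 / 10.9 = 0.06359 h⁻¹
CL = k × Vd = 0.06359 × 196 = 12.46 L/h

12 L/h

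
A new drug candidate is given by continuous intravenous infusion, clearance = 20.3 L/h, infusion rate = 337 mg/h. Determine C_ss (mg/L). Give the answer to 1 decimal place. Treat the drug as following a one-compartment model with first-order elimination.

16.6 mg/L

At steady state Css = R₀ / CL = 337 / 20.30 = 16.60 mg/L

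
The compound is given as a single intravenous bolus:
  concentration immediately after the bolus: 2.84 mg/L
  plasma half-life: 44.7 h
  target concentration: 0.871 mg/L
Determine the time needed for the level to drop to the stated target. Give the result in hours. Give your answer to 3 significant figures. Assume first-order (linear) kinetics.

76.2 h

k = ln2 / t½ = 0.693147 / 44.7 = 0.01551 h⁻¹
t = ln(C₀ / C) / k = ln(2.840 / 0.871) / 0.01551
  = ln(3.261) / 0.01551 = 1.182 / 0.01551 = 76.21 h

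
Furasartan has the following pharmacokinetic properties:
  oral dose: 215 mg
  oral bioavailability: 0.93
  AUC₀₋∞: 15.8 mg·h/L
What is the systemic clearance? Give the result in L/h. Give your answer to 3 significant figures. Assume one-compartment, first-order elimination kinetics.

12.7 L/h

CL = F·Dose / AUC = 0.93 × 215 / 15.8 = 12.66 L/h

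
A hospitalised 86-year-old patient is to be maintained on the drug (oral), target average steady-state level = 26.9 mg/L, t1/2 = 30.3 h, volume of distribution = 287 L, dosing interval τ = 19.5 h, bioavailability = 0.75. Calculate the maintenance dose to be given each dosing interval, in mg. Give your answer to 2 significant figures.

4600 mg

k = ln2 / t½ = 0.693147 / 30.3 = 0.02288 h⁻¹
CL = k × Vd = 0.02288 × 287 = 6.567 L/h
At steady state, F × (Dose/τ) = Css × CL.
Dose = Css × CL × τ / F = 26.9 × 6.567 × 19.5 / 0.75 = 4593 mg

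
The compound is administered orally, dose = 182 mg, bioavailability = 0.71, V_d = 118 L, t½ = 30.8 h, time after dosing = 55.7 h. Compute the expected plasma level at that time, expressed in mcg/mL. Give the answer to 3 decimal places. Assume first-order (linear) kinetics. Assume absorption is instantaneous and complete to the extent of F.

0.313 mcg/mL

Amount reaching circulation = F × Dose = 0.71 × 182.0 = 129.2 mg
C₀ = F·Dose / Vd = 129.2 / 118 = 1.095 mg/L
k = ln2 / t½ = 0.693147 / 30.8 = 0.02250 h⁻¹
C = C₀ · e^(−k·t) = 1.095 × e^(−0.02250 × 55.7)
  = 1.095 × 0.2856 = 0.3127 mg/L
(0.3127 mg/L = 0.3127 mcg/mL)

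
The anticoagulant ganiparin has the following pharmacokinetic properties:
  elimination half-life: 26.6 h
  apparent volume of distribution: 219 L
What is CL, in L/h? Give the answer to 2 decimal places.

5.71 L/h

k = ln2 / t½ = 0.693147 / 26.6 = 0.02606 h⁻¹
CL = k × Vd = 0.02606 × 219 = 5.707 L/h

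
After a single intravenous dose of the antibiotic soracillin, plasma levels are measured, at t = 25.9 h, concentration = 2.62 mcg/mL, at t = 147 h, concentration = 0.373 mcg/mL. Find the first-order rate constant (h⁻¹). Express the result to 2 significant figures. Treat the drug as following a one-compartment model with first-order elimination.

k = ln(C₁/C₂) / (t₂ − t₁) = ln(2.62/0.373) / (147 − 25.9)
  = 1.949 / 121.1 = 0.01609 h⁻¹

0.016 h⁻¹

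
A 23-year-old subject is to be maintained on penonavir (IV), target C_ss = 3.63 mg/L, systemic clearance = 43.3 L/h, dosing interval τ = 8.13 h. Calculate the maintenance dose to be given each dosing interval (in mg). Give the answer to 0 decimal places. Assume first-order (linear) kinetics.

1278 mg

At steady state, Dose/τ = Css × CL.
Dose = Css × CL × τ = 3.63 × 43.30 × 8.13 = 1278 mg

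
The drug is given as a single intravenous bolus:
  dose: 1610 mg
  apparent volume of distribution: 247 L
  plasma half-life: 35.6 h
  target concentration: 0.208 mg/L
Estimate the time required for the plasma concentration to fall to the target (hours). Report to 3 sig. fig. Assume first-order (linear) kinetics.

177 h

C₀ = Dose / Vd = 1610 / 247 = 6.518 mg/L
k = ln2 / t½ = 0.693147 / 35.6 = 0.01947 h⁻¹
t = ln(C₀ / C) / k = ln(6.518 / 0.208) / 0.01947
  = ln(31.34) / 0.01947 = 3.445 / 0.01947 = 176.9 h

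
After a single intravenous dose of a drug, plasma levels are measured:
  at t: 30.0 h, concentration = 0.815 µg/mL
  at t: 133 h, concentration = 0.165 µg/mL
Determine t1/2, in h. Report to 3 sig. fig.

k = ln(C₁/C₂) / (t₂ − t₁) = ln(0.815/0.165) / (133 − 30.0)
  = 1.597 / 103.0 = 0.01550 h⁻¹
t½ = ln2 / k = 0.693147 / 0.01550 = 44.72 h

44.7 h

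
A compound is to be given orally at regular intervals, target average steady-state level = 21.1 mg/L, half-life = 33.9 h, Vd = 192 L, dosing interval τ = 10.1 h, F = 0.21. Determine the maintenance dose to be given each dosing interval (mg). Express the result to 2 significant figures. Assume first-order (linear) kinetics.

4000 mg

k = ln2 / t½ = 0.693147 / 33.9 = 0.02045 h⁻¹
CL = k × Vd = 0.02045 × 192 = 3.926 L/h
At steady state, F × (Dose/τ) = Css × CL.
Dose = Css × CL × τ / F = 21.1 × 3.926 × 10.1 / 0.21 = 3984 mg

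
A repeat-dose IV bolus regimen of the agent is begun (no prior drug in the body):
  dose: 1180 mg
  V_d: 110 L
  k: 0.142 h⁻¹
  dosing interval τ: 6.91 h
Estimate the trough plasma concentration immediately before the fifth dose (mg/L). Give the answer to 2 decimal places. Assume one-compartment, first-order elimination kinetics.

6.31 mg/L

C₀ per dose = Dose / Vd = 1180 / 110 = 10.73 mg/L
Fraction remaining after one interval: r = e^(−kτ) = e^(−0.1420 × 6.91) = 0.3749
Before dose 5, 4 doses have been given (aged 1τ, 2τ, 3τ, 4τ).
C_trough = C₀ × (r + r² + … + r^4) = C₀ × r(1−r^4)/(1−r)
        = 10.73 × 0.3749 × (1 − 0.01975) / (1 − 0.3749) = 6.308 mg/L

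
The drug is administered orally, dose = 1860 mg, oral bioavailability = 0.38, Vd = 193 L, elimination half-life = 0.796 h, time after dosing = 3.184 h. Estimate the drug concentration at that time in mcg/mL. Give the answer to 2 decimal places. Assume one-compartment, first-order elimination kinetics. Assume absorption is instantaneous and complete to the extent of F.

0.23 mcg/mL

Amount reaching circulation = F × Dose = 0.38 × 1860 = 706.8 mg
C₀ = F·Dose / Vd = 706.8 / 193 = 3.662 mg/L
k = ln2 / t½ = 0.693147 / 0.796 = 0.8708 h⁻¹
t / t½ = 3.184 / 0.796 = 4 half-lives
C = C₀ × (1/2)^4 = 3.662 × 0.06250 = 0.2289 mg/L
(0.2289 mg/L = 0.2289 mcg/mL)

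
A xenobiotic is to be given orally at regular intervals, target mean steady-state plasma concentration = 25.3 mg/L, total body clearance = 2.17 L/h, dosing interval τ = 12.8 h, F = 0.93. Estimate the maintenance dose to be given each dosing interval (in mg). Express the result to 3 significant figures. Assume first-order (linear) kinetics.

756 mg

At steady state, F × (Dose/τ) = Css × CL.
Dose = Css × CL × τ / F = 25.3 × 2.170 × 12.8 / 0.93 = 755.6 mg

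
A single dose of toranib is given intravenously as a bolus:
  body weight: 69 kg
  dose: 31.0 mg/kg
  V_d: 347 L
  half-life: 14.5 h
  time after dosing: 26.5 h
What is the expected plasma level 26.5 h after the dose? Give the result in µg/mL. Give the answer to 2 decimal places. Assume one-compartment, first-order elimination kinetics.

Total dose = 31.0 × 69 = 2139 mg
C₀ = Dose / Vd = 2139 / 347 = 6.164 mg/L
k = ln2 / t½ = 0.693147 / 14.5 = 0.04780 h⁻¹
C = C₀ · e^(−k·t) = 6.164 × e^(−0.04780 × 26.5)
  = 6.164 × 0.2818 = 1.737 mg/L
(1.737 mg/L = 1.737 µg/mL)

1.74 µg/mL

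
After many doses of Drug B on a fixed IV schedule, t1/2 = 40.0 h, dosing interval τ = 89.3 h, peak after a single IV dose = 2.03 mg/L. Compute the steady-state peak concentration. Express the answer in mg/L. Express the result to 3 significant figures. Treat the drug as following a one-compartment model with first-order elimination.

2.58 mg/L

k = ln2 / t½ = 0.693147 / 40.0 = 0.01733 h⁻¹
e^(−kτ) = e^(−0.01733 × 89.3) = 0.2128
Accumulation ratio R = 1 / (1 − e^(−kτ)) = 1 / (1 − 0.2128) = 1.270
Steady-state peak = C₀ × R = 2.03 × 1.270 = 2.578 mg/L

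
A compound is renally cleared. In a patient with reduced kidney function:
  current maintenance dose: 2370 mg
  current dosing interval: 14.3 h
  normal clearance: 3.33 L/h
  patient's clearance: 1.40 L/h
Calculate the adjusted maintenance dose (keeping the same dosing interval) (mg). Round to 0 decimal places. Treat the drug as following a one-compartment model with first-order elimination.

996 mg

To keep the same average steady-state level, dosing rate must scale with clearance.
CL ratio = 1.40 / 3.33 = 0.4204
New dose (same interval) = 2370 × 0.4204 = 996.3 mg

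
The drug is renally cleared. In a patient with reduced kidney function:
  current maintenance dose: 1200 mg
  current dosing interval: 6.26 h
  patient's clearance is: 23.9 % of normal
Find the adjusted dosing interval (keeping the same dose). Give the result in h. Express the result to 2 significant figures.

26 h

To keep the same average steady-state level, dosing rate must scale with clearance.
CL ratio = 23.9 / 100 = 0.2390
New interval (same dose) = 6.26 / 0.2390 = 26.19 h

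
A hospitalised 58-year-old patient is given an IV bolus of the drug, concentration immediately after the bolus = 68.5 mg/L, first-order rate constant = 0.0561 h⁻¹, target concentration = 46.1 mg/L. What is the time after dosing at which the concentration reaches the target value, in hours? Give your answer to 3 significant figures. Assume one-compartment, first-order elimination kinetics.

t = ln(C₀ / C) / k = ln(68.50 / 46.1) / 0.05610
  = ln(1.486) / 0.05610 = 0.3961 / 0.05610 = 7.061 h

7.06 h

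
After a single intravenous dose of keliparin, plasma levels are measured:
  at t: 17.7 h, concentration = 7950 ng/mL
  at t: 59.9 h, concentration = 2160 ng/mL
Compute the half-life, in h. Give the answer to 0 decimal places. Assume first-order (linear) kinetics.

22 h

k = ln(C₁/C₂) / (t₂ − t₁) = ln(7950/2160) / (59.9 − 17.7)
  = 1.303 / 42.20 = 0.03088 h⁻¹
t½ = ln2 / k = 0.693147 / 0.03088 = 22.45 h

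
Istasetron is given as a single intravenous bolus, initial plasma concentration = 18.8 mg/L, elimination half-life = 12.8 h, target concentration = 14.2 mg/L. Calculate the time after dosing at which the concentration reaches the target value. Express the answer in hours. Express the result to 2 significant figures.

k = ln2 / t½ = 0.693147 / 12.8 = 0.05415 h⁻¹
t = ln(C₀ / C) / k = ln(18.80 / 14.2) / 0.05415
  = ln(1.324) / 0.05415 = 0.2807 / 0.05415 = 5.184 h

5.2 h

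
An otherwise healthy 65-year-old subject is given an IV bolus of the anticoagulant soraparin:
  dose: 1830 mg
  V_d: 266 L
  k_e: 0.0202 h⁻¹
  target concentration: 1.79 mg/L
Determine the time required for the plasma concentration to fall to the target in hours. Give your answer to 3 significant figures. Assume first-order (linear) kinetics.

C₀ = Dose / Vd = 1830 / 266 = 6.880 mg/L
t = ln(C₀ / C) / k = ln(6.880 / 1.79) / 0.02020
  = ln(3.844) / 0.02020 = 1.347 / 0.02020 = 66.68 h

66.7 h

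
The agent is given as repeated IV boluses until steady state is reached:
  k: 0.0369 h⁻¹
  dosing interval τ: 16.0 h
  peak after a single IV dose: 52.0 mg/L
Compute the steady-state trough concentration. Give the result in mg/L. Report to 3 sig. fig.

64.6 mg/L

e^(−kτ) = e^(−0.03690 × 16.0) = 0.5541
Accumulation ratio R = 1 / (1 − e^(−kτ)) = 1 / (1 − 0.5541) = 2.243
Steady-state trough = C₀ × R × e^(−kτ) = 52.0 × 2.243 × 0.5541 = 64.63 mg/L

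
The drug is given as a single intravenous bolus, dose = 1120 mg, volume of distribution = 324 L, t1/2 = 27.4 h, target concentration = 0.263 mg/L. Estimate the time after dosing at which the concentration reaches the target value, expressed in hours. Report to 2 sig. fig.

C₀ = Dose / Vd = 1120 / 324 = 3.457 mg/L
k = ln2 / t½ = 0.693147 / 27.4 = 0.02530 h⁻¹
t = ln(C₀ / C) / k = ln(3.457 / 0.263) / 0.02530
  = ln(13.14) / 0.02530 = 2.576 / 0.02530 = 101.8 h

100 h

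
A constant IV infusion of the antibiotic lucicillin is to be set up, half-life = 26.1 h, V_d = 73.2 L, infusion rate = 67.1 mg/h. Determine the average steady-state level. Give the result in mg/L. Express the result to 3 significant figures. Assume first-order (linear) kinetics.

34.5 mg/L

k = ln2 / t½ = 0.693147 / 26.1 = 0.02656 h⁻¹
CL = k × Vd = 0.02656 × 73.2 = 1.944 L/h
At steady state Css = R₀ / CL = 67.1 / 1.944 = 34.52 mg/L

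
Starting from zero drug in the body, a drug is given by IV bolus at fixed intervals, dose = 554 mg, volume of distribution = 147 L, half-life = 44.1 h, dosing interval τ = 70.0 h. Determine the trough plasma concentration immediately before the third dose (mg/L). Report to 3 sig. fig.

1.67 mg/L

C₀ per dose = Dose / Vd = 554 / 147 = 3.769 mg/L
k = ln2 / t½ = 0.693147 / 44.1 = 0.01572 h⁻¹
Fraction remaining after one interval: r = e^(−kτ) = e^(−0.01572 × 70.0) = 0.3327
Before dose 3, 2 doses have been given (aged 1τ, 2τ).
C_trough = C₀ × (r + r²) = 3.769 × (0.3327 + 0.1107) = 1.671 mg/L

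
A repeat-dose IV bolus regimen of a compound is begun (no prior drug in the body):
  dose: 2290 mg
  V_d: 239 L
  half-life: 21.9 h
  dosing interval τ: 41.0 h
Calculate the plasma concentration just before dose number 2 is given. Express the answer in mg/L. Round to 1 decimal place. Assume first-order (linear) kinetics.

C₀ per dose = Dose / Vd = 2290 / 239 = 9.582 mg/L
k = ln2 / t½ = 0.693147 / 21.9 = 0.03165 h⁻¹
Fraction remaining after one interval: r = e^(−kτ) = e^(−0.03165 × 41.0) = 0.2732
Before dose 2, 1 dose has been given (aged 1τ).
C_trough = C₀ × r = 9.582 × 0.2732 = 2.618 mg/L

2.6 mg/L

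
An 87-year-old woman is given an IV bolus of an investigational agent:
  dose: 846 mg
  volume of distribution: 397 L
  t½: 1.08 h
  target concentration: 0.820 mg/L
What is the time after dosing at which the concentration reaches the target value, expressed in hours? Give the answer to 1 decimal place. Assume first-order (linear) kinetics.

C₀ = Dose / Vd = 846.0 / 397 = 2.131 mg/L
k = ln2 / t½ = 0.693147 / 1.08 = 0.6418 h⁻¹
t = ln(C₀ / C) / k = ln(2.131 / 0.820) / 0.6418
  = ln(2.599) / 0.6418 = 0.9551 / 0.6418 = 1.488 h

1.5 h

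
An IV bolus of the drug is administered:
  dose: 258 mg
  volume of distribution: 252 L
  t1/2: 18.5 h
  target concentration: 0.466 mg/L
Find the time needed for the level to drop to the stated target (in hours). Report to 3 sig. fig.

C₀ = Dose / Vd = 258.0 / 252 = 1.024 mg/L
k = ln2 / t½ = 0.693147 / 18.5 = 0.03747 h⁻¹
t = ln(C₀ / C) / k = ln(1.024 / 0.466) / 0.03747
  = ln(2.197) / 0.03747 = 0.7871 / 0.03747 = 21.01 h

21.0 h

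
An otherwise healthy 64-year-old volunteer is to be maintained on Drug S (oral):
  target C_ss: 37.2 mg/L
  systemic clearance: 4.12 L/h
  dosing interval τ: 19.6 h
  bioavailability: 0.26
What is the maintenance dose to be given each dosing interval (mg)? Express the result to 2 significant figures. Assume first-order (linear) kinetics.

12000 mg

At steady state, F × (Dose/τ) = Css × CL.
Dose = Css × CL × τ / F = 37.2 × 4.120 × 19.6 / 0.26 = 11550 mg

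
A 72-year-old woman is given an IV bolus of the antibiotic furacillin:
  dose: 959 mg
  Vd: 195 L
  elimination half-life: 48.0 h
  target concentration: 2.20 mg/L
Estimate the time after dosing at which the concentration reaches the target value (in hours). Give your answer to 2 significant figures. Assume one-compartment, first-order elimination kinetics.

56 h

C₀ = Dose / Vd = 959.0 / 195 = 4.918 mg/L
k = ln2 / t½ = 0.693147 / 48.0 = 0.01444 h⁻¹
t = ln(C₀ / C) / k = ln(4.918 / 2.20) / 0.01444
  = ln(2.235) / 0.01444 = 0.8042 / 0.01444 = 55.69 h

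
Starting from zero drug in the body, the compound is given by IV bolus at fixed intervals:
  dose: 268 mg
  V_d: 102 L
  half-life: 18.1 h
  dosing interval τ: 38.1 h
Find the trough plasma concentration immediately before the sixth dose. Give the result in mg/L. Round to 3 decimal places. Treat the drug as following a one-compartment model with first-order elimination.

0.795 mg/L

C₀ per dose = Dose / Vd = 268 / 102 = 2.627 mg/L
k = ln2 / t½ = 0.693147 / 18.1 = 0.03830 h⁻¹
Fraction remaining after one interval: r = e^(−kτ) = e^(−0.03830 × 38.1) = 0.2324
Before dose 6, 5 doses have been given (aged 1τ, 2τ, 3τ, 4τ, 5τ).
C_trough = C₀ × (r + r² + … + r^5) = C₀ × r(1−r^5)/(1−r)
        = 2.627 × 0.2324 × (1 − 0.0006779) / (1 − 0.2324) = 0.7948 mg/L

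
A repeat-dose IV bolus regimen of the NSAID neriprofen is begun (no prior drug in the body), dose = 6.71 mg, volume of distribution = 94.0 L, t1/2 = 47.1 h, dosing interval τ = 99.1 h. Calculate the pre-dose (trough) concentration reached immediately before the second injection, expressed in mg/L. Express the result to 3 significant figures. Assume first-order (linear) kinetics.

0.0166 mg/L

C₀ per dose = Dose / Vd = 6.71 / 94.0 = 0.07138 mg/L
k = ln2 / t½ = 0.693147 / 47.1 = 0.01472 h⁻¹
Fraction remaining after one interval: r = e^(−kτ) = e^(−0.01472 × 99.1) = 0.2325
Before dose 2, 1 dose has been given (aged 1τ).
C_trough = C₀ × r = 0.07138 × 0.2325 = 0.01660 mg/L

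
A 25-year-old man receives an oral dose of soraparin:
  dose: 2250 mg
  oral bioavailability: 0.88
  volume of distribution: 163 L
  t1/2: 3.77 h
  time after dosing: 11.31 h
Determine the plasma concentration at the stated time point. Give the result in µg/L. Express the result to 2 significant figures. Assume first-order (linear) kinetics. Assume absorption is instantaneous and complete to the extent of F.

1500 µg/L

Amount reaching circulation = F × Dose = 0.88 × 2250 = 1980 mg
C₀ = F·Dose / Vd = 1980 / 163 = 12.15 mg/L
k = ln2 / t½ = 0.693147 / 3.77 = 0.1839 h⁻¹
t / t½ = 11.31 / 3.77 = 3 half-lives
C = C₀ × (1/2)^3 = 12.15 × 0.1250 = 1.519 mg/L
Convert: 1.519 mg/L × 1000 = 1519 µg/L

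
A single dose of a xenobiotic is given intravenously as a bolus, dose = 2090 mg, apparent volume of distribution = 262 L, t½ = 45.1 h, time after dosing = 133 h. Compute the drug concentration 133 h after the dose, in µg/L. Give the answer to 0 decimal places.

1033 µg/L

C₀ = Dose / Vd = 2090 / 262 = 7.977 mg/L
k = ln2 / t½ = 0.693147 / 45.1 = 0.01537 h⁻¹
C = C₀ · e^(−k·t) = 7.977 × e^(−0.01537 × 133)
  = 7.977 × 0.1295 = 1.033 mg/L
Convert: 1.033 mg/L × 1000 = 1033 µg/L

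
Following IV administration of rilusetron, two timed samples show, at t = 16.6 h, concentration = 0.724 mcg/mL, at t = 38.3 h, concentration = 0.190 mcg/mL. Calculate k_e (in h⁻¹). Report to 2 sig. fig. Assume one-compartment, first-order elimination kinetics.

0.062 h⁻¹

k = ln(C₁/C₂) / (t₂ − t₁) = ln(0.724/0.190) / (38.3 − 16.6)
  = 1.338 / 21.70 = 0.06166 h⁻¹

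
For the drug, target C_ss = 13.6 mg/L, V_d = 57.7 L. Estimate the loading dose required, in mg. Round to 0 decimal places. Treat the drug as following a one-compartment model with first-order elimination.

LD = Css × Vd = 13.6 × 57.7 = 784.7 mg

785 mg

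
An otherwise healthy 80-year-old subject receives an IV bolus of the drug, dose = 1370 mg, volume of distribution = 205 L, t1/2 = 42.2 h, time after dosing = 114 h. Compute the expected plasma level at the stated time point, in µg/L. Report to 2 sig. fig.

1000 µg/L

C₀ = Dose / Vd = 1370 / 205 = 6.683 mg/L
k = ln2 / t½ = 0.693147 / 42.2 = 0.01643 h⁻¹
C = C₀ · e^(−k·t) = 6.683 × e^(−0.01643 × 114)
  = 6.683 × 0.1537 = 1.027 mg/L
Convert: 1.027 mg/L × 1000 = 1027 µg/L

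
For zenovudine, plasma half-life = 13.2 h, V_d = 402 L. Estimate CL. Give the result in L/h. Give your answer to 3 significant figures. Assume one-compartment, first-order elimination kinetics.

k = ln2 / t½ = 0.693147 / 13.2 = 0.05251 h⁻¹
CL = k × Vd = 0.05251 × 402 = 21.11 L/h

21.1 L/h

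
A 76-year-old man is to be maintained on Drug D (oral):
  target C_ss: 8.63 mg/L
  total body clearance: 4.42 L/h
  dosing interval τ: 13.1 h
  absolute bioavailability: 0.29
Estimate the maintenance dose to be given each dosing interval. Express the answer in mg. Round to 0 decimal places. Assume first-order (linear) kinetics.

At steady state, F × (Dose/τ) = Css × CL.
Dose = Css × CL × τ / F = 8.63 × 4.420 × 13.1 / 0.29 = 1723 mg

1723 mg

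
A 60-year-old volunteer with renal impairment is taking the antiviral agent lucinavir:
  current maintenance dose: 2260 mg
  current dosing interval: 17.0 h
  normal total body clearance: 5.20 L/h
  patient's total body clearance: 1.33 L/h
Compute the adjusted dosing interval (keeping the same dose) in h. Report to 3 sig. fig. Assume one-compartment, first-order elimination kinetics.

66.5 h

To keep the same average steady-state level, dosing rate must scale with clearance.
CL ratio = 1.33 / 5.20 = 0.2558
New interval (same dose) = 17.0 / 0.2558 = 66.46 h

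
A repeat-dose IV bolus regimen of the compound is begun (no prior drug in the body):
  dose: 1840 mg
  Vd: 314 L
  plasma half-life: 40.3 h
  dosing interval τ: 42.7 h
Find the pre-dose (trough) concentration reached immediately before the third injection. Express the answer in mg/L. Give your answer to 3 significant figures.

C₀ per dose = Dose / Vd = 1840 / 314 = 5.860 mg/L
k = ln2 / t½ = 0.693147 / 40.3 = 0.01720 h⁻¹
Fraction remaining after one interval: r = e^(−kτ) = e^(−0.01720 × 42.7) = 0.4798
Before dose 3, 2 doses have been given (aged 1τ, 2τ).
C_trough = C₀ × (r + r²) = 5.860 × (0.4798 + 0.2302) = 4.161 mg/L

4.16 mg/L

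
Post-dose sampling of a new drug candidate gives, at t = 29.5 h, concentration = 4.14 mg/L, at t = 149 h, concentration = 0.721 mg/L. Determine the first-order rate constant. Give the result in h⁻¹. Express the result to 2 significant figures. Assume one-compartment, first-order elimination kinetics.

k = ln(C₁/C₂) / (t₂ − t₁) = ln(4.14/0.721) / (149 − 29.5)
  = 1.748 / 119.5 = 0.01463 h⁻¹

0.015 h⁻¹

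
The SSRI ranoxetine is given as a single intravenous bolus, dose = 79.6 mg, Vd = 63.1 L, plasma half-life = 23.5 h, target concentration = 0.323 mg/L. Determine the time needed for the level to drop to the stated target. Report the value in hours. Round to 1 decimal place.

46.2 h

C₀ = Dose / Vd = 79.60 / 63.1 = 1.261 mg/L
k = ln2 / t½ = 0.693147 / 23.5 = 0.02950 h⁻¹
t = ln(C₀ / C) / k = ln(1.261 / 0.323) / 0.02950
  = ln(3.904) / 0.02950 = 1.362 / 0.02950 = 46.17 h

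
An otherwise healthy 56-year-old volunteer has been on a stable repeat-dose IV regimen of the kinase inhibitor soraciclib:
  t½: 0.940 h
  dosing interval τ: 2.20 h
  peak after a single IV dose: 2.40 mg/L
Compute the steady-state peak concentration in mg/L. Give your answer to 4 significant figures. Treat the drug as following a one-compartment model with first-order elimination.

k = ln2 / t½ = 0.693147 / 0.940 = 0.7374 h⁻¹
e^(−kτ) = e^(−0.7374 × 2.20) = 0.1974
Accumulation ratio R = 1 / (1 − e^(−kτ)) = 1 / (1 − 0.1974) = 1.246
Steady-state peak = C₀ × R = 2.40 × 1.246 = 2.990 mg/L

2.990 mg/L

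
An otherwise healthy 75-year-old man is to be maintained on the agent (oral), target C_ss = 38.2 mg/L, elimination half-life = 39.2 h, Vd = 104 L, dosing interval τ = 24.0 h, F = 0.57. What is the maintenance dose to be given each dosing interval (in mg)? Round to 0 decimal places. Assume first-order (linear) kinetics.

k = ln2 / t½ = 0.693147 / 39.2 = 0.01768 h⁻¹
CL = k × Vd = 0.01768 × 104 = 1.839 L/h
At steady state, F × (Dose/τ) = Css × CL.
Dose = Css × CL × τ / F = 38.2 × 1.839 × 24.0 / 0.57 = 2958 mg

2958 mg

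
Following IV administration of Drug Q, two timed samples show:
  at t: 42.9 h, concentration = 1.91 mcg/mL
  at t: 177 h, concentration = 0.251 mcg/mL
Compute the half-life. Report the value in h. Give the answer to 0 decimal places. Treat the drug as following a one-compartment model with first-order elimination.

k = ln(C₁/C₂) / (t₂ − t₁) = ln(1.91/0.251) / (177 − 42.9)
  = 2.029 / 134.1 = 0.01513 h⁻¹
t½ = ln2 / k = 0.693147 / 0.01513 = 45.81 h

46 h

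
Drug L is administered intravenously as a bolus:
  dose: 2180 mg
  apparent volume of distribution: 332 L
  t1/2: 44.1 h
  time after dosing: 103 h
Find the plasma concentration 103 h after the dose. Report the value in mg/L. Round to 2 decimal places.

1.30 mg/L

C₀ = Dose / Vd = 2180 / 332 = 6.566 mg/L
k = ln2 / t½ = 0.693147 / 44.1 = 0.01572 h⁻¹
C = C₀ · e^(−k·t) = 6.566 × e^(−0.01572 × 103)
  = 6.566 × 0.1981 = 1.301 mg/L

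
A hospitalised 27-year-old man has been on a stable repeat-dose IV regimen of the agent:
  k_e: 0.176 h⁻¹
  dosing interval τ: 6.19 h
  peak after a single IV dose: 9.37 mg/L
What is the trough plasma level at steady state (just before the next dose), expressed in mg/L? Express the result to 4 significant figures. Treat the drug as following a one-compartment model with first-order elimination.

e^(−kτ) = e^(−0.1760 × 6.19) = 0.3364
Accumulation ratio R = 1 / (1 − e^(−kτ)) = 1 / (1 − 0.3364) = 1.507
Steady-state trough = C₀ × R × e^(−kτ) = 9.37 × 1.507 × 0.3364 = 4.750 mg/L

4.750 mg/L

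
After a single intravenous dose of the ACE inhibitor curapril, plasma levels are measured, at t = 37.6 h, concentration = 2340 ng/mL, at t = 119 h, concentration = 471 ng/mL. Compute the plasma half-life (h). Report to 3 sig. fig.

k = ln(C₁/C₂) / (t₂ − t₁) = ln(2340/471) / (119 − 37.6)
  = 1.603 / 81.40 = 0.01969 h⁻¹
t½ = ln2 / k = 0.693147 / 0.01969 = 35.20 h

35.2 h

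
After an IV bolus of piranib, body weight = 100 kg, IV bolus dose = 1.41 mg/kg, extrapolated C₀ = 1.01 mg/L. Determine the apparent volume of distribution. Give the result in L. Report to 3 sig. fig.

140 L

Dose = 1.41 × 100 = 141.0 mg
Vd = Dose / C₀ = 141.0 / 1.01 = 139.6 L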